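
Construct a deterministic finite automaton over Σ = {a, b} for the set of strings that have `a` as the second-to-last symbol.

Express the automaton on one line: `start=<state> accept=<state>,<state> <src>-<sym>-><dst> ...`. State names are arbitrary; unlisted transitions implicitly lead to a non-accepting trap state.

A DFA must remember the last 2 symbols (since which symbol is second-to-last isn't known until the input ends). Use one state per possible window of the last ≤2 symbols; accept from those whose window starts with `a`.
A 7-state machine:
        a   b  
>  S0   S1  S2 
   S1   S3  S4 
   S2   S5  S6 
 * S3   S3  S4 
 * S4   S5  S6 
   S5   S3  S4 
   S6   S5  S6 
(> = start, * = accepting)

start=S0 accept=S3,S4 S0-a->S1 S0-b->S2 S1-a->S3 S1-b->S4 S2-a->S5 S2-b->S6 S3-a->S3 S3-b->S4 S4-a->S5 S4-b->S6 S5-a->S3 S5-b->S4 S6-a->S5 S6-b->S6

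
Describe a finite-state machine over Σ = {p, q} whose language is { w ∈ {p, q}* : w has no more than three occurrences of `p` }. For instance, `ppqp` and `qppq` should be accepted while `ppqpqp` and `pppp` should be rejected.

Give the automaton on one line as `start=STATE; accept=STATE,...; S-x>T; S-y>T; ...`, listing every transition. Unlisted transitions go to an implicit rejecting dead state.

start=A; accept=A,B,C,D; A-p>B; A-q>A; B-p>C; B-q>B; C-p>D; C-q>C; D-p>E; D-q>D; E-p>E; E-q>E

Only the number of `p`s matters, and only up to 4. Make a chain A → B → C → D → E advanced by each `p` (with E absorbing); every other symbol self-loops. The accepting set is {A, B, C, D}.
With 5 states:
       p  q 
>* A   B  A 
 * B   C  B 
 * C   D  C 
 * D   E  D 
   E   E  E 
(> = start, * = accepting)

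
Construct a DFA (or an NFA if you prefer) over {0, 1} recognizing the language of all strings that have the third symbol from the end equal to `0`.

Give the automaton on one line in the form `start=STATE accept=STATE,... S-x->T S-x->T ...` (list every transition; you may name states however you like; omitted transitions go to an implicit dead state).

start=A accept=H,I,J,K A-0->B A-1->C B-0->D B-1->E C-0->F C-1->G D-0->H D-1->I E-0->J E-1->K F-0->L F-1->M G-0->N G-1->O H-0->H H-1->I I-0->J I-1->K J-0->L J-1->M K-0->N K-1->O L-0->H L-1->I M-0->J M-1->K N-0->L N-1->M O-0->N O-1->O

A DFA must remember the last 3 symbols (since which symbol is third-to-last isn't known until the input ends). Use one state per possible window of the last ≤3 symbols; accept from those whose window starts with `0`.
       0  1 
>  A   B  C 
   B   D  E 
   C   F  G 
   D   H  I 
   E   J  K 
   F   L  M 
   G   N  O 
 * H   H  I 
 * I   J  K 
 * J   L  M 
 * K   N  O 
   L   H  I 
   M   J  K 
   N   L  M 
   O   N  O 
(> = start, * = accepting)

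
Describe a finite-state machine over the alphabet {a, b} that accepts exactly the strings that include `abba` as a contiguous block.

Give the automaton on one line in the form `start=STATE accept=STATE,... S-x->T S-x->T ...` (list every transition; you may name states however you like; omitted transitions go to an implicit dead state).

start=q0 accept=q4 q0-a->q1 q0-b->q0 q1-a->q1 q1-b->q2 q2-a->q1 q2-b->q3 q3-a->q4 q3-b->q0 q4-a->q4 q4-b->q4

States q0..q3 record the length of the longest prefix of `abba` that matches the current input suffix. Reaching q4 means `abba` has been seen, and we stay there forever. Accept from q4.
5 states suffice.
        a   b  
>  q0   q1  q0 
   q1   q1  q2 
   q2   q1  q3 
   q3   q4  q0 
 * q4   q4  q4 
(> = start, * = accepting)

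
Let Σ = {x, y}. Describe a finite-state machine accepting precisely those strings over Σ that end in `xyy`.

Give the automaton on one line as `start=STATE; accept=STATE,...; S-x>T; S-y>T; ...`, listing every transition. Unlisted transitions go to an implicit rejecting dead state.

start=A; accept=D; A-x>B; A-y>A; B-x>B; B-y>C; C-x>B; C-y>D; D-x>B; D-y>A

Remember how much of `xyy` the current input suffix matches. State A means no match yet; B means the last symbol is `x`; C means the last 2 symbols are `xy`; D means the last 3 symbols are `xyy`. Only D accepts. On a mismatch, fall back to the longest proper suffix that is still a prefix of `xyy`.
       x  y 
>  A   B  A 
   B   B  C 
   C   B  D 
 * D   B  A 
(> = start, * = accepting)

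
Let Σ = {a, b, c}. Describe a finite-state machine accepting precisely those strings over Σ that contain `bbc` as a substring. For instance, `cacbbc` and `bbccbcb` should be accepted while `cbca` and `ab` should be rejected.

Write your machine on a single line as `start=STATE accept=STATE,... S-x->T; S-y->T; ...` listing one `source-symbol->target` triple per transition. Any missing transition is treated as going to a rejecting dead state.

start=S0; accept=S3; S0-a->S0; S0-b->S1; S0-c->S0; S1-a->S0; S1-b->S2; S1-c->S0; S2-a->S0; S2-b->S2; S2-c->S3; S3-a->S3; S3-b->S3; S3-c->S3

States S0..S2 record the length of the longest prefix of `bbc` that matches the current input suffix. Reaching S3 means `bbc` has been seen, and we stay there forever. Accept from S3.
A 4-state machine:
        a   b   c  
>  S0   S0  S1  S0 
   S1   S0  S2  S0 
   S2   S0  S2  S3 
 * S3   S3  S3  S3 
(> = start, * = accepting)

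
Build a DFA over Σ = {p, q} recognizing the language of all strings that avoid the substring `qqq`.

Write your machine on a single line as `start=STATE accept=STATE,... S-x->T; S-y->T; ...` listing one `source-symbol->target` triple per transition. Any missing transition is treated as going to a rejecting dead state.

Track partial matches of the forbidden pattern `qqq`. State D is a dead state reached once `qqq` has occurred; every other state accepts. A means no part of `qqq` is currently matched.
4 states suffice.
       p  q 
>* A   A  B 
 * B   A  C 
 * C   A  D 
   D   D  D 
(> = start, * = accepting)

start=A; accept=A,B,C; A-p->A; A-q->B; B-p->A; B-q->C; C-p->A; C-q->D; D-p->D; D-q->D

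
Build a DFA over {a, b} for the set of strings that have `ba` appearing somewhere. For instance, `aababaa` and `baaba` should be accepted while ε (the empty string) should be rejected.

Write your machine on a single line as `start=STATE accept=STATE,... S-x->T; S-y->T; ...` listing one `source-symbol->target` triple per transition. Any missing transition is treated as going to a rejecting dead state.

States s0..s1 record the length of the longest prefix of `ba` that matches the current input suffix. Reaching s2 means `ba` has been seen, and we stay there forever. Accept from s2.
A 3-state machine:
        a   b  
>  s0   s0  s1 
   s1   s2  s1 
 * s2   s2  s2 
(> = start, * = accepting)

start=s0; accept=s2; s0-a->s0; s0-b->s1; s1-a->s2; s1-b->s1; s2-a->s2; s2-b->s2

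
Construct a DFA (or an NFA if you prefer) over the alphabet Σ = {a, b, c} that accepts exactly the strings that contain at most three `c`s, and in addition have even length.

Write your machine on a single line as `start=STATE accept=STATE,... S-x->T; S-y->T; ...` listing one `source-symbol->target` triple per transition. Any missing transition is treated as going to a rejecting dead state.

Handle the two conditions separately and then intersect. One (5 states) tracks the count of `c`s, saturating at 4; the other (2 states) tracks the input length modulo 2. Each combined state is a pair, one component from each; accept when both components accept. Equivalent product states are then merged.
9 states suffice.
        a   b   c  
>* q0   q1  q1  q2 
   q1   q0  q0  q3 
   q2   q3  q3  q4 
 * q3   q2  q2  q5 
 * q4   q5  q5  q6 
   q5   q4  q4  q7 
   q6   q7  q7  q8 
 * q7   q6  q6  q8 
   q8   q8  q8  q8 
(> = start, * = accepting)

start=q0; accept=q0,q3,q4,q7; q0-a->q1; q0-b->q1; q0-c->q2; q1-a->q0; q1-b->q0; q1-c->q3; q2-a->q3; q2-b->q3; q2-c->q4; q3-a->q2; q3-b->q2; q3-c->q5; q4-a->q5; q4-b->q5; q4-c->q6; q5-a->q4; q5-b->q4; q5-c->q7; q6-a->q7; q6-b->q7; q6-c->q8; q7-a->q6; q7-b->q6; q7-c->q8; q8-a->q8; q8-b->q8; q8-c->q8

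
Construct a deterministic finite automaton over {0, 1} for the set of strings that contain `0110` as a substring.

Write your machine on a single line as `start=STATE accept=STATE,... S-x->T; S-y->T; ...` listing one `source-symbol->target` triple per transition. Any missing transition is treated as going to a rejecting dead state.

start=A; accept=E; A-0->B; A-1->A; B-0->B; B-1->C; C-0->B; C-1->D; D-0->E; D-1->A; E-0->E; E-1->E

States A..D record the length of the longest prefix of `0110` that matches the current input suffix. Reaching E means `0110` has been seen, and we stay there forever. Accept from E.
A 5-state machine:
       0  1 
>  A   B  A 
   B   B  C 
   C   B  D 
   D   E  A 
 * E   E  E 
(> = start, * = accepting)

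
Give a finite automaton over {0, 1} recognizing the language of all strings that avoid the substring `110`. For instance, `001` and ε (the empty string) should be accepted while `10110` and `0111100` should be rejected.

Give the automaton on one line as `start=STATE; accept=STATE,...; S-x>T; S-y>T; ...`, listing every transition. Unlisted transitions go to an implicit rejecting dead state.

start=S0; accept=S0,S1,S2; S0-0>S0; S0-1>S1; S1-0>S0; S1-1>S2; S2-0>S3; S2-1>S2; S3-0>S3; S3-1>S3

Track partial matches of the forbidden pattern `110`. State S3 is a dead state reached once `110` has occurred; every other state accepts. S0 means no part of `110` is currently matched.
With 4 states:
        0   1  
>* S0   S0  S1 
 * S1   S0  S2 
 * S2   S3  S2 
   S3   S3  S3 
(> = start, * = accepting)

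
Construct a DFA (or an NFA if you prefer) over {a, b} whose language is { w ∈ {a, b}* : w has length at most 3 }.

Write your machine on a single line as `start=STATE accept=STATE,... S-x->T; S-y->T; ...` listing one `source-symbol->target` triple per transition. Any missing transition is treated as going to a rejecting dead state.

start=q0; accept=q0,q1,q2,q3; q0-a->q1; q0-b->q1; q1-a->q2; q1-b->q2; q2-a->q3; q2-b->q3; q3-a->q4; q3-b->q4; q4-a->q4; q4-b->q4

Count input length up to 4: every symbol moves from q0 toward q4, which means 'more than 3' and absorbs. Accept from {q0, q1, q2, q3}.
5 states suffice.
        a   b  
>* q0   q1  q1 
 * q1   q2  q2 
 * q2   q3  q3 
 * q3   q4  q4 
   q4   q4  q4 
(> = start, * = accepting)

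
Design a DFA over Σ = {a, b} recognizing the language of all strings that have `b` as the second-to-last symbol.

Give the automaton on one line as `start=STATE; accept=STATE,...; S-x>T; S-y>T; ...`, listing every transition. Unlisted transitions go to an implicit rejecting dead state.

start=q0; accept=q5,q6; q0-a>q1; q0-b>q2; q1-a>q3; q1-b>q4; q2-a>q5; q2-b>q6; q3-a>q3; q3-b>q4; q4-a>q5; q4-b>q6; q5-a>q3; q5-b>q4; q6-a>q5; q6-b>q6

Because acceptance depends on a position counted from the end, the machine has to buffer the most recent 2 symbols. Make each state the string of the last up-to-2 symbols read; on input `x` shift the window left and append `x`. Accept when the buffered window has length 2 and begins with `b`.
A 7-state machine:
        a   b  
>  q0   q1  q2 
   q1   q3  q4 
   q2   q5  q6 
   q3   q3  q4 
   q4   q5  q6 
 * q5   q3  q4 
 * q6   q5  q6 
(> = start, * = accepting)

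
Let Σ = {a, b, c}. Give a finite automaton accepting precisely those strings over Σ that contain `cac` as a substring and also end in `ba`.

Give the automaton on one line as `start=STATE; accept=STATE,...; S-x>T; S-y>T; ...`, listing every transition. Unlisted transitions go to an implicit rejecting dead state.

Build one automaton per condition and run them in lockstep. One (4 states) tracks whether and how much of `cac` has been seen; the other (3 states) tracks how much of the suffix `ba` has currently been matched. Each combined state is a pair, one component from each; accept when both components accept.
8 states suffice.
        a   b   c  
>  S0   S0  S1  S2 
   S1   S3  S1  S2 
   S2   S4  S1  S2 
   S3   S0  S1  S2 
   S4   S0  S1  S5 
   S5   S5  S6  S5 
   S6   S7  S6  S5 
 * S7   S5  S6  S5 
(> = start, * = accepting)

start=S0; accept=S7; S0-a>S0; S0-b>S1; S0-c>S2; S1-a>S3; S1-b>S1; S1-c>S2; S2-a>S4; S2-b>S1; S2-c>S2; S3-a>S0; S3-b>S1; S3-c>S2; S4-a>S0; S4-b>S1; S4-c>S5; S5-a>S5; S5-b>S6; S5-c>S5; S6-a>S7; S6-b>S6; S6-c>S5; S7-a>S5; S7-b>S6; S7-c>S5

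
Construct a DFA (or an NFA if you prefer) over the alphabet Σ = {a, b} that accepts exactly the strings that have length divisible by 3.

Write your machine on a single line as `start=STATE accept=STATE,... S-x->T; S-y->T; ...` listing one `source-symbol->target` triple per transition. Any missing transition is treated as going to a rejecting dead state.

Count input length modulo 3: every symbol advances one step around the cycle q0 → q1 → q2 → q0. Accept at q0.
With 3 states:
        a   b  
>* q0   q1  q1 
   q1   q2  q2 
   q2   q0  q0 
(> = start, * = accepting)

start=q0; accept=q0; q0-a->q1; q0-b->q1; q1-a->q2; q1-b->q2; q2-a->q0; q2-b->q0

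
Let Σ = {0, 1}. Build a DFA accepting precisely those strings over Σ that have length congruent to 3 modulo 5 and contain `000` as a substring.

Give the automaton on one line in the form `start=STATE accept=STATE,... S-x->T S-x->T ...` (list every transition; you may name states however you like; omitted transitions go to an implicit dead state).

Handle the two conditions separately and then intersect. The first has 5 states tracking the input length modulo 5; the second has 4 states tracking whether and how much of `000` has been seen. A product state is a pair (one from each), accepting exactly when both do.
A 20-state machine:
       0  1 
>  A   B  C 
   B   D  E 
   C   F  E 
   D   G  H 
   E   I  H 
   F   J  H 
 * G   K  K 
   H   L  M 
   I   N  M 
   J   K  M 
   K   O  O 
   L   P  A 
   M   Q  A 
   N   O  A 
   O   R  R 
   P   R  C 
   Q   S  C 
   R   T  T 
   S   T  E 
   T   G  G 
(> = start, * = accepting)

start=A accept=G A-0->B A-1->C B-0->D B-1->E C-0->F C-1->E D-0->G D-1->H E-0->I E-1->H F-0->J F-1->H G-0->K G-1->K H-0->L H-1->M I-0->N I-1->M J-0->K J-1->M K-0->O K-1->O L-0->P L-1->A M-0->Q M-1->A N-0->O N-1->A O-0->R O-1->R P-0->R P-1->C Q-0->S Q-1->C R-0->T R-1->T S-0->T S-1->E T-0->G T-1->G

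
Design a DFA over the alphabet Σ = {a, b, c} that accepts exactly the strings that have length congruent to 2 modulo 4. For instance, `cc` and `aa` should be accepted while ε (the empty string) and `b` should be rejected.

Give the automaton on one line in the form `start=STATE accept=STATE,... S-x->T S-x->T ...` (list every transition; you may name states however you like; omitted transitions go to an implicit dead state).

start=s0 accept=s2 s0-a->s1 s0-b->s1 s0-c->s1 s1-a->s2 s1-b->s2 s1-c->s2 s2-a->s3 s2-b->s3 s2-c->s3 s3-a->s0 s3-b->s0 s3-c->s0

Count input length modulo 4: every symbol advances one step around the cycle s0 → s1 → s2 → s3 → s0. Accept at s2.
        a   b   c  
>  s0   s1  s1  s1 
   s1   s2  s2  s2 
 * s2   s3  s3  s3 
   s3   s0  s0  s0 
(> = start, * = accepting)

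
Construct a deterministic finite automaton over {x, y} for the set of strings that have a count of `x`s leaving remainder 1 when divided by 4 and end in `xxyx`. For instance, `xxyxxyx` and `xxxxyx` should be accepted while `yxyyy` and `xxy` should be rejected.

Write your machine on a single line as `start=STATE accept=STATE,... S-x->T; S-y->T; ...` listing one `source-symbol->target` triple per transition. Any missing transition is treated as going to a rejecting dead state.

start=q0; accept=q17; q0-x->q1; q0-y->q0; q1-x->q2; q1-y->q3; q2-x->q4; q2-y->q5; q3-x->q6; q3-y->q3; q4-x->q7; q4-y->q8; q5-x->q9; q5-y->q10; q6-x->q4; q6-y->q10; q7-x->q11; q7-y->q12; q8-x->q13; q8-y->q14; q9-x->q7; q9-y->q14; q10-x->q15; q10-y->q10; q11-x->q2; q11-y->q16; q12-x->q17; q12-y->q0; q13-x->q11; q13-y->q0; q14-x->q18; q14-y->q14; q15-x->q7; q15-y->q14; q16-x->q19; q16-y->q3; q17-x->q2; q17-y->q3; q18-x->q11; q18-y->q0; q19-x->q4; q19-y->q10

Run two small machines in parallel and take their product. One (4 states) tracks the count of `x`s modulo 4; the other (5 states) tracks how much of the suffix `xxyx` has currently been matched. Each combined state is a pair, one component from each; accept when both components accept.
A 20-state machine:
          x    y  
>  q0     q1   q0 
   q1     q2   q3 
   q2     q4   q5 
   q3     q6   q3 
   q4     q7   q8 
   q5     q9  q10 
   q6     q4  q10 
   q7    q11  q12 
   q8    q13  q14 
   q9     q7  q14 
   q10   q15  q10 
   q11    q2  q16 
   q12   q17   q0 
   q13   q11   q0 
   q14   q18  q14 
   q15    q7  q14 
   q16   q19   q3 
 * q17    q2   q3 
   q18   q11   q0 
   q19    q4  q10 
(> = start, * = accepting)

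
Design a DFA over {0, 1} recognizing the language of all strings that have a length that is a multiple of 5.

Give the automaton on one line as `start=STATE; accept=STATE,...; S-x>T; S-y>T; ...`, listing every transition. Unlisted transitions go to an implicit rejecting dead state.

Count input length modulo 5: every symbol advances one step around the cycle q0 → q1 → q2 → q3 → q4 → q0. Accept at q0.
With 5 states:
        0   1  
>* q0   q1  q1 
   q1   q2  q2 
   q2   q3  q3 
   q3   q4  q4 
   q4   q0  q0 
(> = start, * = accepting)

start=q0; accept=q0; q0-0>q1; q0-1>q1; q1-0>q2; q1-1>q2; q2-0>q3; q2-1>q3; q3-0>q4; q3-1>q4; q4-0>q0; q4-1>q0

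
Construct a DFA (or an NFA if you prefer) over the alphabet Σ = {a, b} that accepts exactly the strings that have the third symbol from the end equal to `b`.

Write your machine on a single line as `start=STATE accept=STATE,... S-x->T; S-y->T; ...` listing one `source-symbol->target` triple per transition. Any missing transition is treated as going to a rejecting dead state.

start=q0; accept=q11,q12,q13,q14; q0-a->q1; q0-b->q2; q1-a->q3; q1-b->q4; q2-a->q5; q2-b->q6; q3-a->q7; q3-b->q8; q4-a->q9; q4-b->q10; q5-a->q11; q5-b->q12; q6-a->q13; q6-b->q14; q7-a->q7; q7-b->q8; q8-a->q9; q8-b->q10; q9-a->q11; q9-b->q12; q10-a->q13; q10-b->q14; q11-a->q7; q11-b->q8; q12-a->q9; q12-b->q10; q13-a->q11; q13-b->q12; q14-a->q13; q14-b->q14

Because acceptance depends on a position counted from the end, the machine has to buffer the most recent 3 symbols. Make each state the string of the last up-to-3 symbols read; on input `x` shift the window left and append `x`. Accept when the buffered window has length 3 and begins with `b`.
With 15 states:
          a    b  
>  q0     q1   q2 
   q1     q3   q4 
   q2     q5   q6 
   q3     q7   q8 
   q4     q9  q10 
   q5    q11  q12 
   q6    q13  q14 
   q7     q7   q8 
   q8     q9  q10 
   q9    q11  q12 
   q10   q13  q14 
 * q11    q7   q8 
 * q12    q9  q10 
 * q13   q11  q12 
 * q14   q13  q14 
(> = start, * = accepting)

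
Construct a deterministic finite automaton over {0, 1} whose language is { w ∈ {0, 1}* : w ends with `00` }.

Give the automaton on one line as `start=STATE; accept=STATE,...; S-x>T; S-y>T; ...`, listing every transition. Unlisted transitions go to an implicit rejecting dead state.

start=q0; accept=q2; q0-0>q1; q0-1>q0; q1-0>q2; q1-1>q0; q2-0>q2; q2-1>q0

Let each state record the length of the longest suffix of the input read so far that is also a prefix of `00`. q1 means the last symbol is `0`; q2 means the last 2 symbols are `00`. Accept only at q2, where the string currently ends in `00`.
A 3-state machine:
        0   1  
>  q0   q1  q0 
   q1   q2  q0 
 * q2   q2  q0 
(> = start, * = accepting)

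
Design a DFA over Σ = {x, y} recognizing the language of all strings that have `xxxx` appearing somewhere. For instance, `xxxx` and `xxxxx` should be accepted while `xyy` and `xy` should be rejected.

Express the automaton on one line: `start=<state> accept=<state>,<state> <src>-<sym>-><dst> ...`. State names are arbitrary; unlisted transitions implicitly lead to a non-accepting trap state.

States q0..q3 record the length of the longest prefix of `xxxx` that matches the current input suffix. Reaching q4 means `xxxx` has been seen, and we stay there forever. Accept from q4.
        x   y  
>  q0   q1  q0 
   q1   q2  q0 
   q2   q3  q0 
   q3   q4  q0 
 * q4   q4  q4 
(> = start, * = accepting)

start=q0 accept=q4 q0-x->q1 q0-y->q0 q1-x->q2 q1-y->q0 q2-x->q3 q2-y->q0 q3-x->q4 q3-y->q0 q4-x->q4 q4-y->q4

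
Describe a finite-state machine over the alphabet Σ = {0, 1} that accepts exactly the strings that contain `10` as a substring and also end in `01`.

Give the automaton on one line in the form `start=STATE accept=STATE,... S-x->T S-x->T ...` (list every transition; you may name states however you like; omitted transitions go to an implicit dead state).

start=q0 accept=q3 q0-0->q0 q0-1->q1 q1-0->q2 q1-1->q1 q2-0->q2 q2-1->q3 q3-0->q2 q3-1->q1

Run two small machines in parallel and take their product. The first has 3 states tracking whether and how much of `10` has been seen; the second has 3 states tracking how much of the suffix `01` has currently been matched. A product state is a pair (one from each), accepting exactly when both do. Equivalent product states are then merged.
A 4-state machine:
        0   1  
>  q0   q0  q1 
   q1   q2  q1 
   q2   q2  q3 
 * q3   q2  q1 
(> = start, * = accepting)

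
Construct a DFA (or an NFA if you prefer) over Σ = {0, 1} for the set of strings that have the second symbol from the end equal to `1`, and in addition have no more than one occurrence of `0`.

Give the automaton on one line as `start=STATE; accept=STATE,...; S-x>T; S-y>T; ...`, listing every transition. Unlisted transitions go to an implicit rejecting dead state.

Run two small machines in parallel and take their product. The first has 7 states tracking the last 2 symbols read; the second has 3 states tracking the count of `0`s, saturating at 2. A product state is a pair (one from each), accepting exactly when both do.
          0    1  
>  q0     q1   q2 
   q1     q3   q4 
   q2     q5   q6 
   q3     q3   q7 
   q4     q8   q9 
 * q5     q3   q4 
 * q6     q5   q6 
   q7     q8  q10 
   q8     q3   q7 
 * q9     q8   q9 
   q10    q8  q10 
(> = start, * = accepting)

start=q0; accept=q5,q6,q9; q0-0>q1; q0-1>q2; q1-0>q3; q1-1>q4; q2-0>q5; q2-1>q6; q3-0>q3; q3-1>q7; q4-0>q8; q4-1>q9; q5-0>q3; q5-1>q4; q6-0>q5; q6-1>q6; q7-0>q8; q7-1>q10; q8-0>q3; q8-1>q7; q9-0>q8; q9-1>q9; q10-0>q8; q10-1>q10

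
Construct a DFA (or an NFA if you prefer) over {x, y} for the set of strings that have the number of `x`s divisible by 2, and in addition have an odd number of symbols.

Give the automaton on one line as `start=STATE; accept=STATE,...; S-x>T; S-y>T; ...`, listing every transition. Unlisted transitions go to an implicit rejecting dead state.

start=q0; accept=q2; q0-x>q1; q0-y>q2; q1-x>q0; q1-y>q3; q2-x>q3; q2-y>q0; q3-x>q2; q3-y>q1

Run two small machines in parallel and take their product. The first has 2 states tracking the count of `x`s modulo 2; the second has 2 states tracking the input length modulo 2. A product state is a pair (one from each), accepting exactly when both do.
4 states suffice.
        x   y  
>  q0   q1  q2 
   q1   q0  q3 
 * q2   q3  q0 
   q3   q2  q1 
(> = start, * = accepting)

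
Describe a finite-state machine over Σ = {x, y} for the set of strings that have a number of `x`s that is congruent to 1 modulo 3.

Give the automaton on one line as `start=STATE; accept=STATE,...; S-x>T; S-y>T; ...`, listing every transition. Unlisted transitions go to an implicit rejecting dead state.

The only thing that matters is how many `x`s have appeared, reduced mod 3. Use one state per residue: S0 for 0, …, S2 for 2. Reading `x` moves to the next residue; anything else stays put. S1 is accepting.
3 states suffice.
        x   y  
>  S0   S1  S0 
 * S1   S2  S1 
   S2   S0  S2 
(> = start, * = accepting)

start=S0; accept=S1; S0-x>S1; S0-y>S0; S1-x>S2; S1-y>S1; S2-x>S0; S2-y>S2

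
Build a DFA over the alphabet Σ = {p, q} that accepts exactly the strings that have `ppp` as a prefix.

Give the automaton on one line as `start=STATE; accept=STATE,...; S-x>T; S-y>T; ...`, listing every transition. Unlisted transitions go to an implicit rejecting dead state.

start=A; accept=D; A-p>B; A-q>E; B-p>C; B-q>E; C-p>D; C-q>E; D-p>D; D-q>D; E-p>E; E-q>E

Walk along `ppp` while the input agrees: from A take `p` to B, and so on. Any deviation drops to the rejecting sink E. Once D is reached the prefix is confirmed and every continuation is accepted.
With 5 states:
       p  q 
>  A   B  E 
   B   C  E 
   C   D  E 
 * D   D  D 
   E   E  E 
(> = start, * = accepting)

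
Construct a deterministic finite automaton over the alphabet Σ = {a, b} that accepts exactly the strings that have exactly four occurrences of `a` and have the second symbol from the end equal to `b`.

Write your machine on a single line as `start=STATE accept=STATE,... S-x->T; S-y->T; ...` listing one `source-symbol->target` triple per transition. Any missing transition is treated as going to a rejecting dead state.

start=S0; accept=S17,S21; S0-a->S1; S0-b->S2; S1-a->S3; S1-b->S4; S2-a->S5; S2-b->S6; S3-a->S7; S3-b->S8; S4-a->S9; S4-b->S10; S5-a->S3; S5-b->S4; S6-a->S5; S6-b->S6; S7-a->S11; S7-b->S12; S8-a->S13; S8-b->S14; S9-a->S7; S9-b->S8; S10-a->S9; S10-b->S10; S11-a->S15; S11-b->S16; S12-a->S17; S12-b->S18; S13-a->S11; S13-b->S12; S14-a->S13; S14-b->S14; S15-a->S15; S15-b->S19; S16-a->S20; S16-b->S21; S17-a->S15; S17-b->S16; S18-a->S17; S18-b->S18; S19-a->S20; S19-b->S22; S20-a->S15; S20-b->S19; S21-a->S20; S21-b->S21; S22-a->S20; S22-b->S22

Build one automaton per condition and run them in lockstep. The first has 6 states tracking the count of `a`s, saturating at 5; the second has 7 states tracking the last 2 symbols read. A product state is a pair (one from each), accepting exactly when both do.
With 23 states:
          a    b  
>  S0     S1   S2 
   S1     S3   S4 
   S2     S5   S6 
   S3     S7   S8 
   S4     S9  S10 
   S5     S3   S4 
   S6     S5   S6 
   S7    S11  S12 
   S8    S13  S14 
   S9     S7   S8 
   S10    S9  S10 
   S11   S15  S16 
   S12   S17  S18 
   S13   S11  S12 
   S14   S13  S14 
   S15   S15  S19 
   S16   S20  S21 
 * S17   S15  S16 
   S18   S17  S18 
   S19   S20  S22 
   S20   S15  S19 
 * S21   S20  S21 
   S22   S20  S22 
(> = start, * = accepting)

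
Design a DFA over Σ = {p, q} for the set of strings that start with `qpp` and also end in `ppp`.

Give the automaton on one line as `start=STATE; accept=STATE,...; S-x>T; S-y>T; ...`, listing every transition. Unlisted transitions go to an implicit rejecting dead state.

start=S0; accept=S5; S0-p>S1; S0-q>S2; S1-p>S1; S1-q>S1; S2-p>S3; S2-q>S1; S3-p>S4; S3-q>S1; S4-p>S5; S4-q>S6; S5-p>S5; S5-q>S6; S6-p>S7; S6-q>S6; S7-p>S4; S7-q>S6

Handle the two conditions separately and then intersect. One (5 states) tracks whether the input so far still matches the prefix `qpp`; the other (4 states) tracks how much of the suffix `ppp` has currently been matched. Each combined state is a pair, one component from each; accept when both components accept. Minimizing collapses redundant product states.
8 states suffice.
        p   q  
>  S0   S1  S2 
   S1   S1  S1 
   S2   S3  S1 
   S3   S4  S1 
   S4   S5  S6 
 * S5   S5  S6 
   S6   S7  S6 
   S7   S4  S6 
(> = start, * = accepting)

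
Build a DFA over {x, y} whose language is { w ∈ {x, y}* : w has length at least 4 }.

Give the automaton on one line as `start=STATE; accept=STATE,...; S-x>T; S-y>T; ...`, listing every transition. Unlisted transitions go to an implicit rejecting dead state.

start=s0; accept=s4,s5; s0-x>s1; s0-y>s1; s1-x>s2; s1-y>s2; s2-x>s3; s2-y>s3; s3-x>s4; s3-y>s4; s4-x>s5; s4-y>s5; s5-x>s5; s5-y>s5

Count input length up to 5: every symbol moves from s0 toward s5, which means 'more than 4' and absorbs. Accept from {s4, s5}.
A 6-state machine:
        x   y  
>  s0   s1  s1 
   s1   s2  s2 
   s2   s3  s3 
   s3   s4  s4 
 * s4   s5  s5 
 * s5   s5  s5 
(> = start, * = accepting)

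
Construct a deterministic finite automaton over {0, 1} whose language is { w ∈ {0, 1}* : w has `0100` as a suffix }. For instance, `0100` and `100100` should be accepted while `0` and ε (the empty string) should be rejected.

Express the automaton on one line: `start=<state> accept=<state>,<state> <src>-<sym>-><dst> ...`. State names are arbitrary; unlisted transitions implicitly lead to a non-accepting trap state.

Let each state record the length of the longest suffix of the input read so far that is also a prefix of `0100`. q1 means the last symbol is `0`; q2 means the last 2 symbols are `01`; q3 means the last 3 symbols are `010`; q4 means the last 4 symbols are `0100`. Accept only at q4, where the string currently ends in `0100`.
        0   1  
>  q0   q1  q0 
   q1   q1  q2 
   q2   q3  q0 
   q3   q4  q2 
 * q4   q1  q2 
(> = start, * = accepting)

start=q0 accept=q4 q0-0->q1 q0-1->q0 q1-0->q1 q1-1->q2 q2-0->q3 q2-1->q0 q3-0->q4 q3-1->q2 q4-0->q1 q4-1->q2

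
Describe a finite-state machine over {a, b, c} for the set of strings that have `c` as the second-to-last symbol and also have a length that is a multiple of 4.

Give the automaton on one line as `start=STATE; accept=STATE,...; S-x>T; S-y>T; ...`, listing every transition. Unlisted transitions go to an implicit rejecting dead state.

start=S0; accept=S5; S0-a>S1; S0-b>S1; S0-c>S1; S1-a>S2; S1-b>S2; S1-c>S2; S2-a>S3; S2-b>S3; S2-c>S4; S3-a>S0; S3-b>S0; S3-c>S0; S4-a>S5; S4-b>S5; S4-c>S5; S5-a>S1; S5-b>S1; S5-c>S1

Handle the two conditions separately and then intersect. The first has 13 states tracking the last 2 symbols read; the second has 4 states tracking the input length modulo 4. A product state is a pair (one from each), accepting exactly when both do. Minimizing collapses redundant product states.
A 6-state machine:
        a   b   c  
>  S0   S1  S1  S1 
   S1   S2  S2  S2 
   S2   S3  S3  S4 
   S3   S0  S0  S0 
   S4   S5  S5  S5 
 * S5   S1  S1  S1 
(> = start, * = accepting)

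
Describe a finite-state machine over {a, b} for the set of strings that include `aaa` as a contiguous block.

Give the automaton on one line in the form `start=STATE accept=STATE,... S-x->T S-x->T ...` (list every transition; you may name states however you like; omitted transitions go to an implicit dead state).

start=s0 accept=s3 s0-a->s1 s0-b->s0 s1-a->s2 s1-b->s0 s2-a->s3 s2-b->s0 s3-a->s3 s3-b->s3

Track how much of `aaa` has been matched so far: state s0 is no progress, s3 is the absorbing accept state reached once `aaa` has occurred. Intermediate states record partial matches; on a mismatch, fall back to the longest reusable overlap.
        a   b  
>  s0   s1  s0 
   s1   s2  s0 
   s2   s3  s0 
 * s3   s3  s3 
(> = start, * = accepting)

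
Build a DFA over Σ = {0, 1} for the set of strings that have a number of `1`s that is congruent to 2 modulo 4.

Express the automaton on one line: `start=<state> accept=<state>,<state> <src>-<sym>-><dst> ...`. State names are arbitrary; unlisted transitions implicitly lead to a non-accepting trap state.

Keep the running count of `1`s modulo 4: each `1` advances along the cycle q0 → q1 → q2 → q3 → q0 while other symbols loop. Accept at q2.
        0   1  
>  q0   q0  q1 
   q1   q1  q2 
 * q2   q2  q3 
   q3   q3  q0 
(> = start, * = accepting)

start=q0 accept=q2 q0-0->q0 q0-1->q1 q1-0->q1 q1-1->q2 q2-0->q2 q2-1->q3 q3-0->q3 q3-1->q0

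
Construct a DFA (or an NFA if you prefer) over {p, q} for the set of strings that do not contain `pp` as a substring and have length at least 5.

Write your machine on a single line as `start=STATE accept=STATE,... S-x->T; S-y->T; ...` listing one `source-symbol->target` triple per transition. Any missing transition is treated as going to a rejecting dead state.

start=S0; accept=S10,S11; S0-p->S1; S0-q->S2; S1-p->S3; S1-q->S4; S2-p->S5; S2-q->S4; S3-p->S3; S3-q->S3; S4-p->S6; S4-q->S7; S5-p->S3; S5-q->S7; S6-p->S3; S6-q->S8; S7-p->S9; S7-q->S8; S8-p->S10; S8-q->S11; S9-p->S3; S9-q->S11; S10-p->S3; S10-q->S11; S11-p->S10; S11-q->S11

Run two small machines in parallel and take their product. One (3 states) tracks partial matches of the forbidden pattern `pp`; the other (7 states) tracks the input length, saturating at 6. Each combined state is a pair, one component from each; accept when both components accept. Minimizing collapses redundant product states.
With 12 states:
          p    q  
>  S0     S1   S2 
   S1     S3   S4 
   S2     S5   S4 
   S3     S3   S3 
   S4     S6   S7 
   S5     S3   S7 
   S6     S3   S8 
   S7     S9   S8 
   S8    S10  S11 
   S9     S3  S11 
 * S10    S3  S11 
 * S11   S10  S11 
(> = start, * = accepting)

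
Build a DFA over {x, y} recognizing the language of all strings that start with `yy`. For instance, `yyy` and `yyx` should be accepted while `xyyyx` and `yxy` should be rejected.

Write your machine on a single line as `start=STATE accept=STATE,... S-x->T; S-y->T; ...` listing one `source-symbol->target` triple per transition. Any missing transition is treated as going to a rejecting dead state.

Check the first 2 symbols one by one: A through B record how many have matched `yy` so far; any wrong symbol goes to the dead state D. After all 2 match we enter the accepting sink C.
4 states suffice.
       x  y 
>  A   D  B 
   B   D  C 
 * C   C  C 
   D   D  D 
(> = start, * = accepting)

start=A; accept=C; A-x->D; A-y->B; B-x->D; B-y->C; C-x->C; C-y->C; D-x->D; D-y->D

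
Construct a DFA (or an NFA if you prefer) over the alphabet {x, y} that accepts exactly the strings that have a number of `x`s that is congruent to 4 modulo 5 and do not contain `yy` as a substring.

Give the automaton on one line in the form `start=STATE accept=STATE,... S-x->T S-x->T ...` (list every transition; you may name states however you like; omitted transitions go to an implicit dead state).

Build one automaton per condition and run them in lockstep. One (5 states) tracks the count of `x`s modulo 5; the other (3 states) tracks partial matches of the forbidden pattern `yy`. Each combined state is a pair, one component from each; accept when both components accept.
          x    y  
>  q0     q1   q2 
   q1     q3   q4 
   q2     q1   q5 
   q3     q6   q7 
   q4     q3   q8 
   q5     q8   q5 
   q6     q9  q10 
   q7     q6  q11 
   q8    q11   q8 
 * q9     q0  q12 
   q10    q9  q13 
   q11   q13  q11 
 * q12    q0  q14 
   q13   q14  q13 
   q14    q5  q14 
(> = start, * = accepting)

start=q0 accept=q9,q12 q0-x->q1 q0-y->q2 q1-x->q3 q1-y->q4 q2-x->q1 q2-y->q5 q3-x->q6 q3-y->q7 q4-x->q3 q4-y->q8 q5-x->q8 q5-y->q5 q6-x->q9 q6-y->q10 q7-x->q6 q7-y->q11 q8-x->q11 q8-y->q8 q9-x->q0 q9-y->q12 q10-x->q9 q10-y->q13 q11-x->q13 q11-y->q11 q12-x->q0 q12-y->q14 q13-x->q14 q13-y->q13 q14-x->q5 q14-y->q14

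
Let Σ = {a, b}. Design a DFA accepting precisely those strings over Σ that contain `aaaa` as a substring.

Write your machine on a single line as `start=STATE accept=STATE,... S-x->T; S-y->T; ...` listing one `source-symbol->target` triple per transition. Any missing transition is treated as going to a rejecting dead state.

Track how much of `aaaa` has been matched so far: state q0 is no progress, q4 is the absorbing accept state reached once `aaaa` has occurred. Intermediate states record partial matches; on a mismatch, fall back to the longest reusable overlap.
A 5-state machine:
        a   b  
>  q0   q1  q0 
   q1   q2  q0 
   q2   q3  q0 
   q3   q4  q0 
 * q4   q4  q4 
(> = start, * = accepting)

start=q0; accept=q4; q0-a->q1; q0-b->q0; q1-a->q2; q1-b->q0; q2-a->q3; q2-b->q0; q3-a->q4; q3-b->q0; q4-a->q4; q4-b->q4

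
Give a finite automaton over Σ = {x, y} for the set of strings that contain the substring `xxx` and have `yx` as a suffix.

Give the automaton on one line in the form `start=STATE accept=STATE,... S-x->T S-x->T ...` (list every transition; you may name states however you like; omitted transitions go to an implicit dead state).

Run two small machines in parallel and take their product. One (4 states) tracks whether and how much of `xxx` has been seen; the other (3 states) tracks how much of the suffix `yx` has currently been matched. Each combined state is a pair, one component from each; accept when both components accept.
        x   y  
>  s0   s1  s2 
   s1   s3  s2 
   s2   s4  s2 
   s3   s5  s2 
   s4   s3  s2 
   s5   s5  s6 
   s6   s7  s6 
 * s7   s5  s6 
(> = start, * = accepting)

start=s0 accept=s7 s0-x->s1 s0-y->s2 s1-x->s3 s1-y->s2 s2-x->s4 s2-y->s2 s3-x->s5 s3-y->s2 s4-x->s3 s4-y->s2 s5-x->s5 s5-y->s6 s6-x->s7 s6-y->s6 s7-x->s5 s7-y->s6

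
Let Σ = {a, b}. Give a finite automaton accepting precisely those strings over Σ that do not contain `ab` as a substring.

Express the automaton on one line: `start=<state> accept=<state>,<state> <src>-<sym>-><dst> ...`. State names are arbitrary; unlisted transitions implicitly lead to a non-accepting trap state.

Track partial matches of the forbidden pattern `ab`. State S2 is a dead state reached once `ab` has occurred; every other state accepts. S0 means no part of `ab` is currently matched.
        a   b  
>* S0   S1  S0 
 * S1   S1  S2 
   S2   S2  S2 
(> = start, * = accepting)

start=S0 accept=S0,S1 S0-a->S1 S0-b->S0 S1-a->S1 S1-b->S2 S2-a->S2 S2-b->S2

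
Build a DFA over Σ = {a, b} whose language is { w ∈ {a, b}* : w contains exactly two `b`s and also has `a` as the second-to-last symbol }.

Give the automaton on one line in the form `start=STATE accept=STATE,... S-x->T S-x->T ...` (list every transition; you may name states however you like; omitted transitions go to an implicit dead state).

Build one automaton per condition and run them in lockstep. The first has 4 states tracking the count of `b`s, saturating at 3; the second has 7 states tracking the last 2 symbols read. A product state is a pair (one from each), accepting exactly when both do. After merging equivalent states the machine shrinks.
        a   b  
>  q0   q0  q1 
   q1   q2  q3 
   q2   q2  q4 
   q3   q5  q6 
 * q4   q5  q6 
   q5   q7  q6 
   q6   q6  q6 
 * q7   q7  q6 
(> = start, * = accepting)

start=q0 accept=q4,q7 q0-a->q0 q0-b->q1 q1-a->q2 q1-b->q3 q2-a->q2 q2-b->q4 q3-a->q5 q3-b->q6 q4-a->q5 q4-b->q6 q5-a->q7 q5-b->q6 q6-a->q6 q6-b->q6 q7-a->q7 q7-b->q6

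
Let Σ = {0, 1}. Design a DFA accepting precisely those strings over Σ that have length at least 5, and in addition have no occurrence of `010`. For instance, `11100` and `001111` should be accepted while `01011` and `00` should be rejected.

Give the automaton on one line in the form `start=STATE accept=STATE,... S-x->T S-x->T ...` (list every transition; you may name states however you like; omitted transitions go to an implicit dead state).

Handle the two conditions separately and then intersect. One (7 states) tracks the input length, saturating at 6; the other (4 states) tracks partial matches of the forbidden pattern `010`. Each combined state is a pair, one component from each; accept when both components accept. Minimizing collapses redundant product states.
With 16 states:
          0    1  
>  q0     q1   q2 
   q1     q3   q4 
   q2     q3   q5 
   q3     q6   q7 
   q4     q8   q9 
   q5     q6   q9 
   q6    q10  q11 
   q7     q8  q12 
   q8     q8   q8 
   q9    q10  q12 
   q10   q13  q14 
   q11    q8  q15 
   q12   q13  q15 
 * q13   q13  q14 
 * q14    q8  q15 
 * q15   q13  q15 
(> = start, * = accepting)

start=q0 accept=q13,q14,q15 q0-0->q1 q0-1->q2 q1-0->q3 q1-1->q4 q2-0->q3 q2-1->q5 q3-0->q6 q3-1->q7 q4-0->q8 q4-1->q9 q5-0->q6 q5-1->q9 q6-0->q10 q6-1->q11 q7-0->q8 q7-1->q12 q8-0->q8 q8-1->q8 q9-0->q10 q9-1->q12 q10-0->q13 q10-1->q14 q11-0->q8 q11-1->q15 q12-0->q13 q12-1->q15 q13-0->q13 q13-1->q14 q14-0->q8 q14-1->q15 q15-0->q13 q15-1->q15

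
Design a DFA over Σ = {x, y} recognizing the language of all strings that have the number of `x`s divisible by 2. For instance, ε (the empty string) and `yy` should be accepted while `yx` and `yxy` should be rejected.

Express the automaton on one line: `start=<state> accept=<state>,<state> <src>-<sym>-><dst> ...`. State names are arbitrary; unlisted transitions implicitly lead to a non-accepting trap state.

The only thing that matters is how many `x`s have appeared, reduced mod 2. Use one state per residue: q0 for 0, …, q1 for 1. Reading `x` moves to the next residue; anything else stays put. q0 is accepting.
A 2-state machine:
        x   y  
>* q0   q1  q0 
   q1   q0  q1 
(> = start, * = accepting)

start=q0 accept=q0 q0-x->q1 q0-y->q0 q1-x->q0 q1-y->q1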